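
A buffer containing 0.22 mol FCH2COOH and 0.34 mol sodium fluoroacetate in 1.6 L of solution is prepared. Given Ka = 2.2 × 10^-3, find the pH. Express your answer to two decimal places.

pKa = −log(2.2 × 10^-3) = 2.658
Using pH = pKa + log([base]/[acid]) with [base]/[acid] = 0.34/0.22:
pH = 2.658 + (+0.189) = 2.85

pH = 2.85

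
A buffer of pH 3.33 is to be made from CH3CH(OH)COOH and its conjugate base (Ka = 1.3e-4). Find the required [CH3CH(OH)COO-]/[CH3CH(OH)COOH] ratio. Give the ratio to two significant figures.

ratio = 0.28

pKa = -log(1.3 × 10^-4) = 3.886
pH = pKa + log(r) ⇒ log(r) = 3.33 − 3.886 = -0.556
r = [CH3CH(OH)COO-]/[CH3CH(OH)COOH] = 10^(-0.556) = 0.278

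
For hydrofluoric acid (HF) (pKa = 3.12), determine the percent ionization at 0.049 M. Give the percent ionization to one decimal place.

HF ⇌ F- + H+; let x = [H+] at equilibrium.
Ka = 10^(−3.12) = 7.59 × 10^-4
Solve x² + 0.000759x − 3.72e-05 = 0 → x = 5.73 × 10^-3 M
Fraction ionized = 5.73 × 10^-3 / 0.049 = 0.1169 → 11.7%

11.7%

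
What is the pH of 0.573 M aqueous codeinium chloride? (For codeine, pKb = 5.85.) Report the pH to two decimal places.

pH = 4.20

C18H22NO3+ is the conjugate acid of the weak base C18H21NO3.
Kb = 10^(−5.85) = 1.41 × 10^-6
Ka = Kw/Kb = 1.0×10^-14 / 1.41 × 10^-6 = 7.09 × 10^-9
Let x = [H+] at equilibrium. Ka = x²/(0.573 − x).
Since Ka ≪ C₀, x ≈ √(Ka·C₀) = 6.37 × 10^-5 M.
pH = −log(6.37 × 10^-5) = 4.20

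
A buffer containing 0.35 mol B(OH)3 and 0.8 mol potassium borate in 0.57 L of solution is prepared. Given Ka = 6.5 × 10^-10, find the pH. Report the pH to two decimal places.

pH = 9.55

pKa = −log(6.5 × 10^-10) = 9.187
Henderson–Hasselbalch: pH = pKa + log([B(OH)4-]/[B(OH)3]) = 9.187 + log(0.8/0.35)
pH = 9.187 + (+0.359) = 9.55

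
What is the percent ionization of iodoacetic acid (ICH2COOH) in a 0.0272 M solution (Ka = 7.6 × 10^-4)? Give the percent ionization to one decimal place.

15.4%

ICH2COOH ⇌ ICH2COO- + H+; let x = [H+] at equilibrium.
Solve x² + 0.00076x − 2.07e-05 = 0 → x = 4.18 × 10^-3 M
% ionization = x/C₀ × 100% = 4.18 × 10^-3/0.0272 × 100% = 15.4%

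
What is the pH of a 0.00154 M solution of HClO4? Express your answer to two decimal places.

pH = 2.81

HClO4 is a strong acid and dissociates completely, so [H+] = 0.00154 M.
pH = -log(0.00154) = 2.81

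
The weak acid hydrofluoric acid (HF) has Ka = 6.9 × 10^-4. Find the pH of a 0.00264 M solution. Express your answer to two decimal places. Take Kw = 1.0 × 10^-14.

HF ⇌ F- + H+
From the ICE table, Ka = [H+]²/(0.00264 − [H+]) = 6.9 × 10^-4.
Here C₀/Ka ≈ 3.83, so the small-[H+] approximation fails. Use the quadratic:
[H+] = (−Ka + √(Ka² + 4·Ka·C₀))/2 = 1.05 × 10^-3 M
pH = −log(1.05 × 10^-3) = 2.98

pH = 2.98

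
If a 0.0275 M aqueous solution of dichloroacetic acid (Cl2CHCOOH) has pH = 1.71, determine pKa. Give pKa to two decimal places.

pKa = 1.32

[H+] = 10^(-1.71) = 1.95 × 10^-2 M
At equilibrium [HA] = 0.0275 − 1.95 × 10^-2 = 8.00 × 10^-3 M
Ka = [H+][A-]/[HA] = (1.95 × 10^-2)² / 8.00 × 10^-3 = 4.75 × 10^-2
pKa = -log(4.75 × 10^-2) = 1.32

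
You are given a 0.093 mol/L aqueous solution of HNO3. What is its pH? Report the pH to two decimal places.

pH = 1.03

HNO3 is a strong acid and dissociates completely, so [H+] = 0.093 M.
pH = -log(0.093) = 1.03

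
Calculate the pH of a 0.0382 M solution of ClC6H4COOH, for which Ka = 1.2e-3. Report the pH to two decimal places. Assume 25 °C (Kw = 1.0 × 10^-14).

ClC6H4COOH ⇌ ClC6H4COO- + H+
Ka = [H+]²/(0.0382 − [H+]) = 1.2 × 10^-3
[H+] is not negligible relative to C₀; solve [H+]² + 0.0012·[H+] − 4.58e-05 = 0.
[H+] = (−Ka + √(Ka² + 4·Ka·C₀))/2 = 6.20 × 10^-3 M
pH = −log(6.20 × 10^-3) = 2.21

pH = 2.21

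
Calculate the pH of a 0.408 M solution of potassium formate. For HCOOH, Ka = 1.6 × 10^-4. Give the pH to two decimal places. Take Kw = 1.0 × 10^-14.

pH = 8.70

HCOO- is the conjugate base of the weak acid HCOOH.
Kb = Kw/Ka = 1.0×10^-14 / 1.6 × 10^-4 = 6.25 × 10^-11
Let x = [OH-] at equilibrium. Kb = x²/(0.408 − x).
Since Kb ≪ C₀, x ≈ √(Kb·C₀) = 5.05 × 10^-6 M.
Check: 0.0012% ionized — well under 5%, approximation valid.
pOH = −log(5.05 × 10^-6) = 5.30; pH = 14.00 − 5.30 = 8.70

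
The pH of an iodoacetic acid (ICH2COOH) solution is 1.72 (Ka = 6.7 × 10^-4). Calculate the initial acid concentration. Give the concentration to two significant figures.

C₀ = 5.6 × 10^-1 M

[H+] = 10^(-1.72) = 1.91 × 10^-2 M = x
Ka = x²/(C₀ − x) ⇒ C₀ = x + x²/Ka
C₀ = 1.91 × 10^-2 + (1.91 × 10^-2)²/(6.7 × 10^-4) = 5.64 × 10^-1 M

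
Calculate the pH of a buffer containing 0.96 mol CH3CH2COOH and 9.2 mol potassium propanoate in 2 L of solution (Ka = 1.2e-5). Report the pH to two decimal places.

pH = 5.90

pKa = −log(1.2 × 10^-5) = 4.921
Henderson–Hasselbalch: pH = pKa + log([CH3CH2COO-]/[CH3CH2COOH]) = 4.921 + log(9.2/0.96)
pH = 4.921 + (+0.982) = 5.90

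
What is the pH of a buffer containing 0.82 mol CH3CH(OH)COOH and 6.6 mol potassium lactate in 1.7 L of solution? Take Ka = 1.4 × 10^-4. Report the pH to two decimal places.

pKa = −log(1.4 × 10^-4) = 3.854
Henderson–Hasselbalch: pH = pKa + log([CH3CH(OH)COO-]/[CH3CH(OH)COOH]) = 3.854 + log(6.6/0.82)
pH = 3.854 + (+0.906) = 4.76

pH = 4.76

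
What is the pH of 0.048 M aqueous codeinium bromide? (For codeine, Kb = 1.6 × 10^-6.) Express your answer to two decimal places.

C18H22NO3+ is the conjugate acid of the weak base C18H21NO3.
Ka = Kw/Kb = 1.0×10^-14 / 1.6 × 10^-6 = 6.25 × 10^-9
Let x = [H+] at equilibrium. Ka = x²/(0.048 − x).
Neglecting x in the denominator: x = √(6.25 × 10^-9 × 0.048) = 1.73 × 10^-5 M
(x/C₀ = 0.036% < 5%, so the approximation holds.)
pH = −log[H+] = −log(1.73 × 10^-5) = 4.76

pH = 4.76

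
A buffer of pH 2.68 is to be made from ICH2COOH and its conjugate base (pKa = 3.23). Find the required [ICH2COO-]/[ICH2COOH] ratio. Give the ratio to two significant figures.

ratio = 0.28

pH = pKa + log(r) ⇒ log(r) = 2.68 − 3.23 = -0.55
r = [ICH2COO-]/[ICH2COOH] = 10^(-0.55) = 0.282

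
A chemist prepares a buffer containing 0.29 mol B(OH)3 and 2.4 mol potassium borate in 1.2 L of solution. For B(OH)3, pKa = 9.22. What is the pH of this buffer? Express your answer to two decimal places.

pH = 10.14

Henderson–Hasselbalch: pH = pKa + log([B(OH)4-]/[B(OH)3]) = 9.22 + log(2.4/0.29)
pH = 9.22 + (+0.918) = 10.14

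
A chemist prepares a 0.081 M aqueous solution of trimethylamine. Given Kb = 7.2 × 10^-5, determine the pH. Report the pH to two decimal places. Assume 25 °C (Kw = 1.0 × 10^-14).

(CH3)3N + H2O ⇌ (CH3)3NH+ + OH-
From the ICE table, Kb = [OH-]²/(0.081 − [OH-]) = 7.2 × 10^-5.
Since Kb ≪ C₀, [OH-] ≈ √(Kb·C₀) = 2.41 × 10^-3 M.
pOH = 2.62, so pH = 14.00 − pOH = 11.38

pH = 11.38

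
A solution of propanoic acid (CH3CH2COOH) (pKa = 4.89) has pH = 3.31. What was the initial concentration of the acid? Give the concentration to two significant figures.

[H+] = 10^(-3.31) = 4.90 × 10^-4 M = x
Ka = 10^(−4.89) = 1.29 × 10^-5
Ka = x²/(C₀ − x) ⇒ C₀ = x + x²/Ka
C₀ = 4.90 × 10^-4 + (4.90 × 10^-4)²/(1.29 × 10^-5) = 1.91 × 10^-2 M

C₀ = 1.9 × 10^-2 M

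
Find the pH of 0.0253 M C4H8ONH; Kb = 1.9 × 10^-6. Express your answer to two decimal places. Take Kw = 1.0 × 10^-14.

pH = 10.34

C4H8ONH + H2O ⇌ C4H8ONH2+ + OH-
From the ICE table, Kb = x²/(0.0253 − x) = 1.9 × 10^-6.
Assume x ≪ 0.0253: x ≈ √(1.9 × 10^-6 × 0.0253) = 2.19 × 10^-4 M
pOH = 3.66, so pH = 14.00 − pOH = 10.34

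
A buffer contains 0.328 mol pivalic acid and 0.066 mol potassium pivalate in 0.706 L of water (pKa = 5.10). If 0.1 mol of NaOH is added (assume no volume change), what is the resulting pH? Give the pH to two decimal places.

pH = 4.96

After neutralization: n((CH3)3CCOOH) = 0.228 mol, n((CH3)3CCOO-) = 0.166 mol.
pH = pKa + log([A⁻]/[HA]) = 5.10 + log(0.166/0.228) = 5.10 -0.138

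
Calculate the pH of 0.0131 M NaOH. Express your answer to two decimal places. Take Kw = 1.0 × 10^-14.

NaOH is a strong base; [OH-] = 0.0131 M.
pOH = -log(0.0131) = 1.88
pH = 14.00 - 1.88 = 12.12

pH = 12.12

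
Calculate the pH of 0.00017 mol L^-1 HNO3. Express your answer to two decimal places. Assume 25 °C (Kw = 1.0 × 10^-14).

HNO3 is a strong acid and dissociates completely, so [H+] = 0.00017 M.
pH = -log(0.00017) = 3.77

pH = 3.77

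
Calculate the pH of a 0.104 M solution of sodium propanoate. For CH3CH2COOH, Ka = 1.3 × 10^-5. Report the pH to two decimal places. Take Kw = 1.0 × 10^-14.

pH = 8.95

CH3CH2COO- is the conjugate base of the weak acid CH3CH2COOH.
Kb = Kw/Ka = 1.0×10^-14 / 1.3 × 10^-5 = 7.69 × 10^-10
Kb = [OH-]²/(0.104 − [OH-]) = 7.69 × 10^-10
Since Kb ≪ C₀, [OH-] ≈ √(Kb·C₀) = 8.94 × 10^-6 M.
([OH-]/C₀ = 0.0086% < 5%, so the approximation holds.)
pOH = −log(8.94 × 10^-6) = 5.05; pH = 14.00 − 5.05 = 8.95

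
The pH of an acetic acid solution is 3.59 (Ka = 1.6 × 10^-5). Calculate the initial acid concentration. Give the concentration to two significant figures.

C₀ = 4.4 × 10^-3 M

[H+] = 10^(-3.59) = 2.57 × 10^-4 M = x
Ka = x²/(C₀ − x) ⇒ C₀ = x + x²/Ka
C₀ = 2.57 × 10^-4 + (2.57 × 10^-4)²/(1.6 × 10^-5) = 4.39 × 10^-3 M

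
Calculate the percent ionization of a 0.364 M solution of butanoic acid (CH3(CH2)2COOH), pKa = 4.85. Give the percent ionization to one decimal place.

0.6%

CH3(CH2)2COOH ⇌ CH3(CH2)2COO- + H+; let x = [H+] at equilibrium.
Ka = 10^(−4.85) = 1.41 × 10^-5
x ≈ √(Ka·C₀) = √(1.41 × 10^-5 × 0.364) = 2.27 × 10^-3 M
Fraction ionized = 2.27 × 10^-3 / 0.364 = 0.0062 → 0.6%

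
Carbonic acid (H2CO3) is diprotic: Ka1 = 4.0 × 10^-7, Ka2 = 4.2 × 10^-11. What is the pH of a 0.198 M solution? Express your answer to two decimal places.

Since Ka1 ≫ Ka2, the first ionization dominates [H+].
Ka1 = x²/(0.198 − x) = 4.0 × 10^-7
x ≈ √(4.0 × 10^-7 × 0.198) = 2.81 × 10^-4 M
pH = −log(2.81 × 10^-4) = 3.55

pH = 3.55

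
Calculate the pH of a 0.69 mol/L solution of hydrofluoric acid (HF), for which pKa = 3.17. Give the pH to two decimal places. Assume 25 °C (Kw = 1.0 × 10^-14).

HF ⇌ F- + H+
Ka = 10^(−3.17) = 6.76 × 10^-4
From the ICE table, Ka = [H+]²/(0.69 − [H+]) = 6.76 × 10^-4.
Assume [H+] ≪ 0.69: [H+] ≈ √(6.76 × 10^-4 × 0.69) = 2.16 × 10^-2 M
([H+]/C₀ = 3.1% < 5%, so the approximation holds.)
pH = −log[H+] = −log(2.16 × 10^-2) = 1.67

pH = 1.67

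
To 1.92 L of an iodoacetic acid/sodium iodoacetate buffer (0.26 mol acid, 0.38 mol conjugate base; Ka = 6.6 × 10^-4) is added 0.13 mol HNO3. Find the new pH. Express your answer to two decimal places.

pH = 2.99

Added H+ converts ICH2COO- to ICH2COOH: ICH2COOH → 0.39 mol, ICH2COO- → 0.25 mol.
pKa = −log(6.6 × 10^-4) = 3.180
pH = pKa + log([A⁻]/[HA]) = 3.180 + log(0.25/0.39) = 3.180 -0.193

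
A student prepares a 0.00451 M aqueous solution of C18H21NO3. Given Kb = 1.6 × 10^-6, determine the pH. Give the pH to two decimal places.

pH = 9.93

C18H21NO3 + H2O ⇌ C18H22NO3+ + OH-
From the ICE table, Kb = x²/(0.00451 − x) = 1.6 × 10^-6.
Neglecting x in the denominator: x = √(1.6 × 10^-6 × 0.00451) = 8.49 × 10^-5 M
pOH = 4.07, so pH = 14.00 − pOH = 9.93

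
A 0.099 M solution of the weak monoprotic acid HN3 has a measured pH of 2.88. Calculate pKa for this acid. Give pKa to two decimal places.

[H+] = 10^(-2.88) = 1.32 × 10^-3 M
At equilibrium [HA] = 0.099 − 1.32 × 10^-3 = 9.77 × 10^-2 M
Ka = [H+][A-]/[HA] = (1.32 × 10^-3)² / 9.77 × 10^-2 = 1.78 × 10^-5
pKa = -log(1.78 × 10^-5) = 4.75

pKa = 4.75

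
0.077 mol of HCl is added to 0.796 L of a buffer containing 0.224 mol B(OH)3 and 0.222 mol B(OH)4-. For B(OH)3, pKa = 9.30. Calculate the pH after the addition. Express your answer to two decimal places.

pH = 8.98

Added H+ converts B(OH)4- to B(OH)3: B(OH)3 → 0.301 mol, B(OH)4- → 0.145 mol.
Henderson–Hasselbalch with mole ratio 0.145/0.301: pH = 9.30 + (-0.317)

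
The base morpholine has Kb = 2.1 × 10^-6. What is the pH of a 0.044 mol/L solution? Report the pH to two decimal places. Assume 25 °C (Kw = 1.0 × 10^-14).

pH = 10.48

C4H8ONH + H2O ⇌ C4H8ONH2+ + OH-
Let x = [OH-] at equilibrium. Kb = x²/(0.044 − x).
Neglecting x in the denominator: x = √(2.1 × 10^-6 × 0.044) = 3.04 × 10^-4 M
Check: 0.69% ionized — well under 5%, approximation valid.
pOH = −log(3.04 × 10^-4) = 3.52; pH = 14.00 − 3.52 = 10.48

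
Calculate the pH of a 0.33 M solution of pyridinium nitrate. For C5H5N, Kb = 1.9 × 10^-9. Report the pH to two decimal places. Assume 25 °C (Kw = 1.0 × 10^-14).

C5H5NH+ is the conjugate acid of the weak base C5H5N.
Ka = Kw/Kb = 1.0×10^-14 / 1.9 × 10^-9 = 5.26 × 10^-6
Ka = x²/(0.33 − x) = 5.26 × 10^-6
Since Ka ≪ C₀, x ≈ √(Ka·C₀) = 1.32 × 10^-3 M.
(x/C₀ = 0.4% < 5%, so the approximation holds.)
pH = −log[H+] = −log(1.32 × 10^-3) = 2.88

pH = 2.88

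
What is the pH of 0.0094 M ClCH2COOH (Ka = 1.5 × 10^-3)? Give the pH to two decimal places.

pH = 2.51

ClCH2COOH ⇌ ClCH2COO- + H+
Ka = x²/(0.0094 − x) = 1.5 × 10^-3
The 5% rule fails; solving x² + Ka·x − Ka·C₀ = 0 exactly:
x = (−Ka + √(Ka² + 4·Ka·C₀))/2 = 3.08 × 10^-3 M
pH = −log(3.08 × 10^-3) = 2.51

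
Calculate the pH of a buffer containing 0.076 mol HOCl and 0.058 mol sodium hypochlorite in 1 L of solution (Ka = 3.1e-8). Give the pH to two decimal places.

pH = 7.39

pKa = −log(3.1 × 10^-8) = 7.509
Henderson–Hasselbalch: pH = pKa + log([OCl-]/[HOCl]) = 7.509 + log(0.058/0.076)
pH = 7.509 + (-0.117) = 7.39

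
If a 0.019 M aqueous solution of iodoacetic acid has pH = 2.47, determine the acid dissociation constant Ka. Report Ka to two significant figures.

[H+] = 10^(-2.47) = 3.39 × 10^-3 M
At equilibrium [HA] = 0.019 − 3.39 × 10^-3 = 1.56 × 10^-2 M
Ka = [H+][A-]/[HA] = (3.39 × 10^-3)² / 1.56 × 10^-2 = 7.4 × 10^-4

Ka = 7.4 × 10^-4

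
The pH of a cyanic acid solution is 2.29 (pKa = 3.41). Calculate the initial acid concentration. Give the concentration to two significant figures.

[H+] = 10^(-2.29) = 5.13 × 10^-3 M = x
Ka = 10^(−3.41) = 3.89 × 10^-4
Ka = x²/(C₀ − x) ⇒ C₀ = x + x²/Ka
C₀ = 5.13 × 10^-3 + (5.13 × 10^-3)²/(3.89 × 10^-4) = 7.28 × 10^-2 M

C₀ = 7.3 × 10^-2 M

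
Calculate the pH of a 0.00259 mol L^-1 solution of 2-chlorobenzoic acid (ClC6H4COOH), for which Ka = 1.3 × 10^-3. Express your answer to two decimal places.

pH = 2.89

ClC6H4COOH ⇌ ClC6H4COO- + H+
From the ICE table, Ka = x²/(0.00259 − x) = 1.3 × 10^-3.
x is not negligible relative to C₀; solve x² + 0.0013·x − 3.37e-06 = 0.
x = [−0.0013 + √(0.0013² + 1.35e-05)]/2 = 1.30 × 10^-3 M
pH = −log[H+] = −log(1.30 × 10^-3) = 2.89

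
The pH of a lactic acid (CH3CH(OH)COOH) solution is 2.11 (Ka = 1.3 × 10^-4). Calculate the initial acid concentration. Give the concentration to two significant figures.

C₀ = 4.7 × 10^-1 M

[H+] = 10^(-2.11) = 7.76 × 10^-3 M = x
Ka = x²/(C₀ − x) ⇒ C₀ = x + x²/Ka
C₀ = 7.76 × 10^-3 + (7.76 × 10^-3)²/(1.3 × 10^-4) = 4.71 × 10^-1 M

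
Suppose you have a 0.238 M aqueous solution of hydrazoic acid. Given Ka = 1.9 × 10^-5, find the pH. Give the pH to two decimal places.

HN3 ⇌ N3- + H+
Ka = x²/(0.238 − x) = 1.9 × 10^-5
Since Ka ≪ C₀, x ≈ √(Ka·C₀) = 2.13 × 10^-3 M.
pH = −log(2.13 × 10^-3) = 2.67

pH = 2.67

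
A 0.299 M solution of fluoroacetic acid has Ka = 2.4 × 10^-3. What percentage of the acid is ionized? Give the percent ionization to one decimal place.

FCH2COOH ⇌ FCH2COO- + H+; let x = [H+] at equilibrium.
Solve x² + 0.0024x − 0.000718 = 0 → x = 2.56 × 10^-2 M
% ionization = x/C₀ × 100% = 2.56 × 10^-2/0.299 × 100% = 8.6%

8.6%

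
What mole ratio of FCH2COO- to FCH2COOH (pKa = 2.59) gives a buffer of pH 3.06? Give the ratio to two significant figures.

pH = pKa + log(r) ⇒ log(r) = 3.06 − 2.59 = +0.47
r = [FCH2COO-]/[FCH2COOH] = 10^(+0.47) = 2.95

ratio = 3.0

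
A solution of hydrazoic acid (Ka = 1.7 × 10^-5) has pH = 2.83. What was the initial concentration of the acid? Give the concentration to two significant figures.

C₀ = 1.3 × 10^-1 M

[H+] = 10^(-2.83) = 1.48 × 10^-3 M = x
Ka = x²/(C₀ − x) ⇒ C₀ = x + x²/Ka
C₀ = 1.48 × 10^-3 + (1.48 × 10^-3)²/(1.7 × 10^-5) = 1.30 × 10^-1 M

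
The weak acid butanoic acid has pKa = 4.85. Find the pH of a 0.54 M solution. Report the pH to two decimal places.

CH3(CH2)2COOH ⇌ CH3(CH2)2COO- + H+
Ka = 10^(−4.85) = 1.41 × 10^-5
From the ICE table, Ka = [H+]²/(0.54 − [H+]) = 1.41 × 10^-5.
Assume [H+] ≪ 0.54: [H+] ≈ √(1.41 × 10^-5 × 0.54) = 2.76 × 10^-3 M
pH = −log(2.76 × 10^-3) = 2.56

pH = 2.56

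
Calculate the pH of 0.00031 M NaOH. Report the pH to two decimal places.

pH = 10.49

NaOH is a strong base; [OH-] = 0.00031 M.
pOH = -log(0.00031) = 3.51
pH = 14.00 - 3.51 = 10.49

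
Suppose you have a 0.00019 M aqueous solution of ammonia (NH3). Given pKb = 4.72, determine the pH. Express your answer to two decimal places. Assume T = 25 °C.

pH = 9.71

NH3 + H2O ⇌ NH4+ + OH-
Kb = 10^(−4.72) = 1.91 × 10^-5
Let x = [OH-] at equilibrium. Kb = x²/(0.00019 − x).
The 5% rule fails; solving x² + Kb·x − Kb·C₀ = 0 exactly:
x = (−Kb + √(Kb² + 4·Kb·C₀))/2 = 5.14 × 10^-5 M
pOH = −log(5.14 × 10^-5) = 4.29; pH = 14.00 − 4.29 = 9.71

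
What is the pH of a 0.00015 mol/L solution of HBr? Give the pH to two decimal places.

pH = 3.82

HBr is a strong acid and dissociates completely, so [H+] = 0.00015 M.
pH = -log(0.00015) = 3.82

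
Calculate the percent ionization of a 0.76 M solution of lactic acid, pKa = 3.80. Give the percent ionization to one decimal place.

CH3CH(OH)COOH ⇌ CH3CH(OH)COO- + H+; let x = [H+] at equilibrium.
Ka = 10^(−3.80) = 1.58 × 10^-4
x ≈ √(Ka·C₀) = √(1.58 × 10^-4 × 0.76) = 1.10 × 10^-2 M
% ionization = x/C₀ × 100% = 1.10 × 10^-2/0.76 × 100% = 1.4%

1.4%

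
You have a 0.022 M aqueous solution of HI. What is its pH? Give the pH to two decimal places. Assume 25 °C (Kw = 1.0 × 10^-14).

HI is a strong acid and dissociates completely, so [H+] = 0.022 M.
pH = -log(0.022) = 1.66

pH = 1.66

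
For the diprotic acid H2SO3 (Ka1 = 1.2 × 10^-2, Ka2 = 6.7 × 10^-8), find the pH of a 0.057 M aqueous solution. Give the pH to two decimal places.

Ka1 ≫ Ka2, so treat the first dissociation as the only significant source of H+.
Ka1 = x²/(0.057 − x) = 1.2 × 10^-2
Solving the quadratic: x = (−Ka1 + √(Ka1² + 4·Ka1·C₀))/2 = 2.08 × 10^-2 M
pH = −log(2.08 × 10^-2) = 1.68

pH = 1.68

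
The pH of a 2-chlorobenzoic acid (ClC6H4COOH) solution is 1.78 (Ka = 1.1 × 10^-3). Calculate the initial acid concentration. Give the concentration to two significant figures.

C₀ = 2.7 × 10^-1 M

[H+] = 10^(-1.78) = 1.66 × 10^-2 M = x
Ka = x²/(C₀ − x) ⇒ C₀ = x + x²/Ka
C₀ = 1.66 × 10^-2 + (1.66 × 10^-2)²/(1.1 × 10^-3) = 2.67 × 10^-1 M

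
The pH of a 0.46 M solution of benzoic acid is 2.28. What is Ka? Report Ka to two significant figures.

[H+] = 10^(-2.28) = 5.25 × 10^-3 M
At equilibrium [HA] = 0.46 − 5.25 × 10^-3 = 4.55 × 10^-1 M
Ka = [H+][A-]/[HA] = (5.25 × 10^-3)² / 4.55 × 10^-1 = 6.1 × 10^-5

Ka = 6.1 × 10^-5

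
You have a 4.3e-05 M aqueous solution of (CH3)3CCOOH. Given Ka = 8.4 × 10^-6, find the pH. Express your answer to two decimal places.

pH = 4.82

(CH3)3CCOOH ⇌ (CH3)3CCOO- + H+
Ka = [H+]²/(4.3e-05 − [H+]) = 8.4 × 10^-6
[H+] is not negligible relative to C₀; solve [H+]² + 8.4e-06·[H+] − 3.61e-10 = 0.
[H+] = [−8.4e-06 + √(8.4e-06² + 1.44e-09)]/2 = 1.53 × 10^-5 M
pH = −log[H+] = −log(1.53 × 10^-5) = 4.82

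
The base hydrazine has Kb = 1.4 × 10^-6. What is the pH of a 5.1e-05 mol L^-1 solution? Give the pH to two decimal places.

pH = 8.89

N2H4 + H2O ⇌ N2H5+ + OH-
Kb = [OH-]²/(5.1e-05 − [OH-]) = 1.4 × 10^-6
The 5% rule fails; solving [OH-]² + Kb·[OH-] − Kb·C₀ = 0 exactly:
[OH-] = (−Kb + √(Kb² + 4·Kb·C₀))/2 = 7.78 × 10^-6 M
pOH = 5.11, so pH = 14.00 − pOH = 8.89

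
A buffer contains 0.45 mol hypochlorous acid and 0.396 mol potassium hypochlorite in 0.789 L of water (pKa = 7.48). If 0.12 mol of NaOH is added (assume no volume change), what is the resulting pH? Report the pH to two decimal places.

pH = 7.67

OH- converts HOCl to OCl-: HOCl → 0.33 mol, OCl- → 0.516 mol.
pH = pKa + log(n_OCl-/n_HOCl) = 7.48 + log(0.516/0.33) = 7.48 + (+0.194)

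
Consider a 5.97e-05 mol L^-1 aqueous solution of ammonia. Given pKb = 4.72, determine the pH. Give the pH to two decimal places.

NH3 + H2O ⇌ NH4+ + OH-
Kb = 10^(−4.72) = 1.91 × 10^-5
Let x = [OH-] at equilibrium. Kb = x²/(5.97e-05 − x).
Here C₀/Kb ≈ 3.13, so the small-x approximation fails. Use the quadratic:
x = [−1.91e-05 + √(1.91e-05² + 4.56e-09)]/2 = 2.55 × 10^-5 M
pOH = 4.59, so pH = 14.00 − pOH = 9.41

pH = 9.41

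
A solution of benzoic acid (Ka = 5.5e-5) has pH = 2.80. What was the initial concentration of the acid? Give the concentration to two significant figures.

C₀ = 4.7 × 10^-2 M

[H+] = 10^(-2.80) = 1.58 × 10^-3 M = x
Ka = x²/(C₀ − x) ⇒ C₀ = x + x²/Ka
C₀ = 1.58 × 10^-3 + (1.58 × 10^-3)²/(5.5 × 10^-5) = 4.70 × 10^-2 M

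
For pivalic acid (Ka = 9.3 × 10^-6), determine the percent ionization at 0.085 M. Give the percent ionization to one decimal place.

1.0%

(CH3)3CCOOH ⇌ (CH3)3CCOO- + H+; let x = [H+] at equilibrium.
x ≈ √(Ka·C₀) = √(9.3 × 10^-6 × 0.085) = 8.89 × 10^-4 M
Fraction ionized = 8.89 × 10^-4 / 0.085 = 0.0105 → 1.0%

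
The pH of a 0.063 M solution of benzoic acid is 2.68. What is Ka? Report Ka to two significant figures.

[H+] = 10^(-2.68) = 2.09 × 10^-3 M
At equilibrium [HA] = 0.063 − 2.09 × 10^-3 = 6.09 × 10^-2 M
Ka = [H+][A-]/[HA] = (2.09 × 10^-3)² / 6.09 × 10^-2 = 7.2 × 10^-5

Ka = 7.2 × 10^-5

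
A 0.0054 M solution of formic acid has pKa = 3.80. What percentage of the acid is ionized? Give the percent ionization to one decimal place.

15.7%

HCOOH ⇌ HCOO- + H+; let x = [H+] at equilibrium.
Ka = 10^(−3.80) = 1.58 × 10^-4
Ka = x²/(C₀ − x); solving the quadratic gives x = 8.48 × 10^-4 M.
Fraction ionized = 8.48 × 10^-4 / 0.0054 = 0.1570 → 15.7%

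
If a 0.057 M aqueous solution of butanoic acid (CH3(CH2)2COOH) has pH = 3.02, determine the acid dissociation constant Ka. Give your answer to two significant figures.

Ka = 1.6 × 10^-5

[H+] = 10^(-3.02) = 9.55 × 10^-4 M
At equilibrium [HA] = 0.057 − 9.55 × 10^-4 = 5.60 × 10^-2 M
Ka = [H+][A-]/[HA] = (9.55 × 10^-4)² / 5.60 × 10^-2 = 1.6 × 10^-5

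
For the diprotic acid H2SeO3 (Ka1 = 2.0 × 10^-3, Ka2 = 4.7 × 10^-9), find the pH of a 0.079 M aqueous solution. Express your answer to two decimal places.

pH = 1.94

Ka1 ≫ Ka2, so treat the first dissociation as the only significant source of H+.
Ka1 = x²/(0.079 − x) = 2.0 × 10^-3
Solving the quadratic: x = (−Ka1 + √(Ka1² + 4·Ka1·C₀))/2 = 1.16 × 10^-2 M
pH = −log(1.16 × 10^-2) = 1.94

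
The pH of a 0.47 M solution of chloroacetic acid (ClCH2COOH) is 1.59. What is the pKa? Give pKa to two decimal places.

[H+] = 10^(-1.59) = 2.57 × 10^-2 M
At equilibrium [HA] = 0.47 − 2.57 × 10^-2 = 4.44 × 10^-1 M
Ka = [H+][A-]/[HA] = (2.57 × 10^-2)² / 4.44 × 10^-1 = 1.49 × 10^-3
pKa = -log(1.49 × 10^-3) = 2.83

pKa = 2.83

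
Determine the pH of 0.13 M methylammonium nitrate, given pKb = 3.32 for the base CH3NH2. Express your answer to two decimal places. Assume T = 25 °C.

CH3NH3+ is the conjugate acid of the weak base CH3NH2.
Kb = 10^(−3.32) = 4.79 × 10^-4
Ka = Kw/Kb = 1.0×10^-14 / 4.79 × 10^-4 = 2.09 × 10^-11
Ka = [H+]²/(0.13 − [H+]) = 2.09 × 10^-11
Neglecting [H+] in the denominator: [H+] = √(2.09 × 10^-11 × 0.13) = 1.65 × 10^-6 M
pH = −log[H+] = −log(1.65 × 10^-6) = 5.78

pH = 5.78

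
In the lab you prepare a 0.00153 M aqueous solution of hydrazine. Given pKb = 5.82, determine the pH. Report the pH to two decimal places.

N2H4 + H2O ⇌ N2H5+ + OH-
Kb = 10^(−5.82) = 1.51 × 10^-6
From the ICE table, Kb = [OH-]²/(0.00153 − [OH-]) = 1.51 × 10^-6.
Neglecting [OH-] in the denominator: [OH-] = √(1.51 × 10^-6 × 0.00153) = 4.81 × 10^-5 M
Check: 3.1% ionized — well under 5%, approximation valid.
pOH = 4.32, so pH = 14.00 − pOH = 9.68

pH = 9.68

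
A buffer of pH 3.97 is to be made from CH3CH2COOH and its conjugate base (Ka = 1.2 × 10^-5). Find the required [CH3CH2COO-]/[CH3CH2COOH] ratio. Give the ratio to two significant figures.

ratio = 0.11

pKa = -log(1.2 × 10^-5) = 4.921
pH = pKa + log(r) ⇒ log(r) = 3.97 − 4.921 = -0.951
r = [CH3CH2COO-]/[CH3CH2COOH] = 10^(-0.951) = 0.112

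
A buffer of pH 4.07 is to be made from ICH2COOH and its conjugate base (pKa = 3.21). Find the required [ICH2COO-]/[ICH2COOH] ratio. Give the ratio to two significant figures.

ratio = 7.2

pH = pKa + log(r) ⇒ log(r) = 4.07 − 3.21 = +0.86
r = [ICH2COO-]/[ICH2COOH] = 10^(+0.86) = 7.24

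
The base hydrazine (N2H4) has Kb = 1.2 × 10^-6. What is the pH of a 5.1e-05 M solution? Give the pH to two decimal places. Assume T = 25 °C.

N2H4 + H2O ⇌ N2H5+ + OH-
Kb = [OH-]²/(5.1e-05 − [OH-]) = 1.2 × 10^-6
Here C₀/Kb ≈ 42.5, so the small-[OH-] approximation fails. Use the quadratic:
[OH-] = (−Kb + √(Kb² + 4·Kb·C₀))/2 = 7.25 × 10^-6 M
pOH = −log(7.25 × 10^-6) = 5.14; pH = 14.00 − 5.14 = 8.86

pH = 8.86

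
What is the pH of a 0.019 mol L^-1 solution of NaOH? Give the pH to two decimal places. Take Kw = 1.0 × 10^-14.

NaOH is a strong base; [OH-] = 0.019 M.
pOH = -log(0.019) = 1.72
pH = 14.00 - 1.72 = 12.28

pH = 12.28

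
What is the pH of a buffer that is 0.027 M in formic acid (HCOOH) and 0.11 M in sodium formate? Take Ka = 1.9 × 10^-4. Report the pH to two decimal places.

pKa = −log(1.9 × 10^-4) = 3.721
pH = pKa + log([A⁻]/[HA]) = 3.721 + log(0.11/0.027)
pH = 3.721 + (+0.610) = 4.33

pH = 4.33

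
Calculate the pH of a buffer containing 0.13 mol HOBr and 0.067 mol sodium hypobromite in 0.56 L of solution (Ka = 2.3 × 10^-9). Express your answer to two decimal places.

pH = 8.35

pKa = −log(2.3 × 10^-9) = 8.638
pH = pKa + log([A⁻]/[HA]) = 8.638 + log(0.067/0.13)
pH = 8.638 + (-0.288) = 8.35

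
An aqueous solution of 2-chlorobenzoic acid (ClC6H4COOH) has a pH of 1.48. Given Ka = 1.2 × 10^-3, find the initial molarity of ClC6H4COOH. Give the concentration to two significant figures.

C₀ = 9.5 × 10^-1 M

[H+] = 10^(-1.48) = 3.31 × 10^-2 M = x
Ka = x²/(C₀ − x) ⇒ C₀ = x + x²/Ka
C₀ = 3.31 × 10^-2 + (3.31 × 10^-2)²/(1.2 × 10^-3) = 9.46 × 10^-1 M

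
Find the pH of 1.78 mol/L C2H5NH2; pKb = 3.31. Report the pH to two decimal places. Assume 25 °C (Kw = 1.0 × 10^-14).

C2H5NH2 + H2O ⇌ C2H5NH3+ + OH-
Kb = 10^(−3.31) = 4.90 × 10^-4
Kb = x²/(1.78 − x) = 4.90 × 10^-4
Neglecting x in the denominator: x = √(4.90 × 10^-4 × 1.78) = 2.95 × 10^-2 M
(x/C₀ = 1.7% < 5%, so the approximation holds.)
pOH = −log(2.95 × 10^-2) = 1.53; pH = 14.00 − 1.53 = 12.47

pH = 12.47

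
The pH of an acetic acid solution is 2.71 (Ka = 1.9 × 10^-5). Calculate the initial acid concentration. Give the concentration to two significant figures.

[H+] = 10^(-2.71) = 1.95 × 10^-3 M = x
Ka = x²/(C₀ − x) ⇒ C₀ = x + x²/Ka
C₀ = 1.95 × 10^-3 + (1.95 × 10^-3)²/(1.9 × 10^-5) = 2.02 × 10^-1 M

C₀ = 2.0 × 10^-1 M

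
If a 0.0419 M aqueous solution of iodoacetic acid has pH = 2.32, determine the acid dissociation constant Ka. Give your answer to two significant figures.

[H+] = 10^(-2.32) = 4.79 × 10^-3 M
At equilibrium [HA] = 0.0419 − 4.79 × 10^-3 = 3.71 × 10^-2 M
Ka = [H+][A-]/[HA] = (4.79 × 10^-3)² / 3.71 × 10^-2 = 6.2 × 10^-4

Ka = 6.2 × 10^-4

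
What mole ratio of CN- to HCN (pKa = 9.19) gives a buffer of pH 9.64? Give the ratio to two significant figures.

ratio = 2.8

pH = pKa + log(r) ⇒ log(r) = 9.64 − 9.19 = +0.45
r = [CN-]/[HCN] = 10^(+0.45) = 2.82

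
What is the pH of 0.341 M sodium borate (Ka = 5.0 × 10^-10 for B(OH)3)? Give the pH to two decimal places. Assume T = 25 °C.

B(OH)4- is the conjugate base of the weak acid B(OH)3.
Kb = Kw/Ka = 1.0×10^-14 / 5.0 × 10^-10 = 2.00 × 10^-5
Kb = x²/(0.341 − x) = 2.00 × 10^-5
Since Kb ≪ C₀, x ≈ √(Kb·C₀) = 2.61 × 10^-3 M.
pOH = 2.58, so pH = 14.00 − pOH = 11.42

pH = 11.42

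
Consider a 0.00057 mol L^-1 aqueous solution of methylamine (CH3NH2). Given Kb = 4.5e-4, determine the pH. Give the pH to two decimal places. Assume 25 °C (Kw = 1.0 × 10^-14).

CH3NH2 + H2O ⇌ CH3NH3+ + OH-
Kb = x²/(0.00057 − x) = 4.5 × 10^-4
x is not negligible relative to C₀; solve x² + 0.00045·x − 2.57e-07 = 0.
x = [−0.00045 + √(0.00045² + 1.03e-06)]/2 = 3.29 × 10^-4 M
pOH = 3.48, so pH = 14.00 − pOH = 10.52

pH = 10.52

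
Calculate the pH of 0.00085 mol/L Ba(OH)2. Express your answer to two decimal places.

pH = 11.23

Ba(OH)2 is a strong base (each formula unit releases 2 OH-); [OH-] = 0.0017 M.
pOH = -log(0.0017) = 2.77
pH = 14.00 - 2.77 = 11.23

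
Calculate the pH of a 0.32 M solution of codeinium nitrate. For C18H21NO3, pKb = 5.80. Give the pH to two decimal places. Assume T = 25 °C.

pH = 4.35

C18H22NO3+ is the conjugate acid of the weak base C18H21NO3.
Kb = 10^(−5.80) = 1.58 × 10^-6
Ka = Kw/Kb = 1.0×10^-14 / 1.58 × 10^-6 = 6.33 × 10^-9
From the ICE table, Ka = x²/(0.32 − x) = 6.33 × 10^-9.
Neglecting x in the denominator: x = √(6.33 × 10^-9 × 0.32) = 4.50 × 10^-5 M
Check: 0.014% ionized — well under 5%, approximation valid.
pH = −log(4.50 × 10^-5) = 4.35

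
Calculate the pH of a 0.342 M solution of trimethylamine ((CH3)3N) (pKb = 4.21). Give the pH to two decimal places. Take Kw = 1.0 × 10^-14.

(CH3)3N + H2O ⇌ (CH3)3NH+ + OH-
Kb = 10^(−4.21) = 6.17 × 10^-5
From the ICE table, Kb = [OH-]²/(0.342 − [OH-]) = 6.17 × 10^-5.
Neglecting [OH-] in the denominator: [OH-] = √(6.17 × 10^-5 × 0.342) = 4.59 × 10^-3 M
pOH = 2.34, so pH = 14.00 − pOH = 11.66

pH = 11.66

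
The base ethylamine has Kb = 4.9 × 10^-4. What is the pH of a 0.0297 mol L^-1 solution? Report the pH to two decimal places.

pH = 11.55

C2H5NH2 + H2O ⇌ C2H5NH3+ + OH-
From the ICE table, Kb = x²/(0.0297 − x) = 4.9 × 10^-4.
x is not negligible relative to C₀; solve x² + 0.00049·x − 1.46e-05 = 0.
x = [−0.00049 + √(0.00049² + 5.82e-05)]/2 = 3.58 × 10^-3 M
pOH = 2.45, so pH = 14.00 − pOH = 11.55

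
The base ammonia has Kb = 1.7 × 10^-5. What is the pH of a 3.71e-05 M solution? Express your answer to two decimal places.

pH = 9.26

NH3 + H2O ⇌ NH4+ + OH-
Let x = [OH-] at equilibrium. Kb = x²/(3.71e-05 − x).
The 5% rule fails; solving x² + Kb·x − Kb·C₀ = 0 exactly:
x = (−Kb + √(Kb² + 4·Kb·C₀))/2 = 1.80 × 10^-5 M
pOH = −log(1.80 × 10^-5) = 4.74; pH = 14.00 − 4.74 = 9.26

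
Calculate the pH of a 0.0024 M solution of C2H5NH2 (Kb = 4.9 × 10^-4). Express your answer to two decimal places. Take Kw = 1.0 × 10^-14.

pH = 10.94

C2H5NH2 + H2O ⇌ C2H5NH3+ + OH-
From the ICE table, Kb = [OH-]²/(0.0024 − [OH-]) = 4.9 × 10^-4.
Here C₀/Kb ≈ 4.9, so the small-[OH-] approximation fails. Use the quadratic:
[OH-] = (−Kb + √(Kb² + 4·Kb·C₀))/2 = 8.67 × 10^-4 M
pOH = 3.06, so pH = 14.00 − pOH = 10.94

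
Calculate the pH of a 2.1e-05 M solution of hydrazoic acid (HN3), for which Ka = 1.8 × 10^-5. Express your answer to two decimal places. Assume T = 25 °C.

pH = 4.91

HN3 ⇌ N3- + H+
Ka = [H+]²/(2.1e-05 − [H+]) = 1.8 × 10^-5
[H+] is not negligible relative to C₀; solve [H+]² + 1.8e-05·[H+] − 3.78e-10 = 0.
[H+] = (−Ka + √(Ka² + 4·Ka·C₀))/2 = 1.24 × 10^-5 M
pH = −log(1.24 × 10^-5) = 4.91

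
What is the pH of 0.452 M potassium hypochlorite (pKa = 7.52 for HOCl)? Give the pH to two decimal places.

pH = 10.59

OCl- is the conjugate base of the weak acid HOCl.
Ka = 10^(−7.52) = 3.02 × 10^-8
Kb = Kw/Ka = 1.0×10^-14 / 3.02 × 10^-8 = 3.31 × 10^-7
Kb = x²/(0.452 − x) = 3.31 × 10^-7
Since Kb ≪ C₀, x ≈ √(Kb·C₀) = 3.87 × 10^-4 M.
pOH = 3.41, so pH = 14.00 − pOH = 10.59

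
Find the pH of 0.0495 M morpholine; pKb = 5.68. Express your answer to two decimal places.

C4H8ONH + H2O ⇌ C4H8ONH2+ + OH-
Kb = 10^(−5.68) = 2.09 × 10^-6
Let x = [OH-] at equilibrium. Kb = x²/(0.0495 − x).
Neglecting x in the denominator: x = √(2.09 × 10^-6 × 0.0495) = 3.22 × 10^-4 M
Check: 0.65% ionized — well under 5%, approximation valid.
pOH = −log(3.22 × 10^-4) = 3.49; pH = 14.00 − 3.49 = 10.51

pH = 10.51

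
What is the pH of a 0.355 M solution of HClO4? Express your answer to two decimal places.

pH = 0.45

HClO4 is a strong acid and dissociates completely, so [H+] = 0.355 M.
pH = -log(0.355) = 0.45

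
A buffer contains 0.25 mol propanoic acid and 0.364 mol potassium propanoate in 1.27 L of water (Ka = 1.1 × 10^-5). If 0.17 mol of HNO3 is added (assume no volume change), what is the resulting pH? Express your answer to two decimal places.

Added H+ converts CH3CH2COO- to CH3CH2COOH: CH3CH2COOH → 0.42 mol, CH3CH2COO- → 0.194 mol.
pKa = −log(1.1 × 10^-5) = 4.959
pH = pKa + log(n_CH3CH2COO-/n_CH3CH2COOH) = 4.959 + log(0.194/0.42) = 4.959 + (-0.335)

pH = 4.62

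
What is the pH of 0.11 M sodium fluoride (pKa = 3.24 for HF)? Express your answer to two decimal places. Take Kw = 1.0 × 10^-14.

F- is the conjugate base of the weak acid HF.
Ka = 10^(−3.24) = 5.75 × 10^-4
Kb = Kw/Ka = 1.0×10^-14 / 5.75 × 10^-4 = 1.74 × 10^-11
From the ICE table, Kb = [OH-]²/(0.11 − [OH-]) = 1.74 × 10^-11.
Neglecting [OH-] in the denominator: [OH-] = √(1.74 × 10^-11 × 0.11) = 1.38 × 10^-6 M
([OH-]/C₀ = 0.0013% < 5%, so the approximation holds.)
pOH = 5.86, so pH = 14.00 − pOH = 8.14

pH = 8.14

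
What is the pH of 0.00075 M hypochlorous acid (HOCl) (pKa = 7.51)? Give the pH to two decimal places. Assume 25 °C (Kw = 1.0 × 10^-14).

HOCl ⇌ OCl- + H+
Ka = 10^(−7.51) = 3.09 × 10^-8
Let x = [H+] at equilibrium. Ka = x²/(0.00075 − x).
Since Ka ≪ C₀, x ≈ √(Ka·C₀) = 4.81 × 10^-6 M.
pH = −log[H+] = −log(4.81 × 10^-6) = 5.32

pH = 5.32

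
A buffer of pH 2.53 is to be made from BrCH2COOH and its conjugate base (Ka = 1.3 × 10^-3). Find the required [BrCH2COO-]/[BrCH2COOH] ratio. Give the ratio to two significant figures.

ratio = 0.44

pKa = -log(1.3 × 10^-3) = 2.886
pH = pKa + log(r) ⇒ log(r) = 2.53 − 2.886 = -0.356
r = [BrCH2COO-]/[BrCH2COOH] = 10^(-0.356) = 0.441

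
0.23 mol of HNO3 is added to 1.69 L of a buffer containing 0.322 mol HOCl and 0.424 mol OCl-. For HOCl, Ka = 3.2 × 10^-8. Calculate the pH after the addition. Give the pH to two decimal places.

Added H+ converts OCl- to HOCl: HOCl → 0.552 mol, OCl- → 0.194 mol.
pKa = −log(3.2 × 10^-8) = 7.495
pH = pKa + log([A⁻]/[HA]) = 7.495 + log(0.194/0.552) = 7.495 -0.454

pH = 7.04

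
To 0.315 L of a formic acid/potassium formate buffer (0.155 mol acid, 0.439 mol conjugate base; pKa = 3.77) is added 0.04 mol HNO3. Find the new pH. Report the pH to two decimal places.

Added H+ converts HCOO- to HCOOH: HCOOH → 0.195 mol, HCOO- → 0.399 mol.
pH = pKa + log(n_HCOO-/n_HCOOH) = 3.77 + log(0.399/0.195) = 3.77 + (+0.311)

pH = 4.08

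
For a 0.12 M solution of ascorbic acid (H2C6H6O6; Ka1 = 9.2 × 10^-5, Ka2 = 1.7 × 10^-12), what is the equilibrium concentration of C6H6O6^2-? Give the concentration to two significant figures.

First ionization gives [H+] ≈ [HC6H6O6-] = 3.32 × 10^-3 M.
Second step: Ka2 = [H+][C6H6O6^2-]/[HC6H6O6-] ≈ [C6H6O6^2-] (since [H+] ≈ [HC6H6O6-]).
So [C6H6O6^2-] ≈ Ka2.

1.7 × 10^-12 M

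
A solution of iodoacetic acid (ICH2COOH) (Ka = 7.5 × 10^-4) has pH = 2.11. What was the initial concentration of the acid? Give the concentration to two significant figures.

[H+] = 10^(-2.11) = 7.76 × 10^-3 M = x
Ka = x²/(C₀ − x) ⇒ C₀ = x + x²/Ka
C₀ = 7.76 × 10^-3 + (7.76 × 10^-3)²/(7.5 × 10^-4) = 8.81 × 10^-2 M

C₀ = 8.8 × 10^-2 M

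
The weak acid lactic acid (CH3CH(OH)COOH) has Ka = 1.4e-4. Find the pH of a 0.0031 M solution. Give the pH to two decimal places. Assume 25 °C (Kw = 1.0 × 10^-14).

pH = 3.23

CH3CH(OH)COOH ⇌ CH3CH(OH)COO- + H+
Ka = [H+]²/(0.0031 − [H+]) = 1.4 × 10^-4
The 5% rule fails; solving [H+]² + Ka·[H+] − Ka·C₀ = 0 exactly:
[H+] = [−0.00014 + √(0.00014² + 1.74e-06)]/2 = 5.92 × 10^-4 M
pH = −log[H+] = −log(5.92 × 10^-4) = 3.23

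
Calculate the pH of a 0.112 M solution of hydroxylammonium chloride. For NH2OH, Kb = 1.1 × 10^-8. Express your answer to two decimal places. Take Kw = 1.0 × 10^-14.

pH = 3.50

NH3OH+ is the conjugate acid of the weak base NH2OH.
Ka = Kw/Kb = 1.0×10^-14 / 1.1 × 10^-8 = 9.09 × 10^-7
Let x = [H+] at equilibrium. Ka = x²/(0.112 − x).
Since Ka ≪ C₀, x ≈ √(Ka·C₀) = 3.19 × 10^-4 M.
pH = −log(3.19 × 10^-4) = 3.50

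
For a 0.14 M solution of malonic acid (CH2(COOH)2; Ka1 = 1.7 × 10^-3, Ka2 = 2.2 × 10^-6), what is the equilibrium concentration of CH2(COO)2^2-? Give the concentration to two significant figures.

First ionization gives [H+] ≈ [CH2(COOH)COO-] = 1.46 × 10^-2 M.
Second step: Ka2 = [H+][CH2(COO)2^2-]/[CH2(COOH)COO-] ≈ [CH2(COO)2^2-] (since [H+] ≈ [CH2(COOH)COO-]).
So [CH2(COO)2^2-] ≈ Ka2.

2.2 × 10^-6 M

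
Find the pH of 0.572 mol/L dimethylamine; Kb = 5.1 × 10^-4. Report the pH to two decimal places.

pH = 12.23

(CH3)2NH + H2O ⇌ (CH3)2NH2+ + OH-
From the ICE table, Kb = [OH-]²/(0.572 − [OH-]) = 5.1 × 10^-4.
Since Kb ≪ C₀, [OH-] ≈ √(Kb·C₀) = 1.71 × 10^-2 M.
([OH-]/C₀ = 3% < 5%, so the approximation holds.)
pOH = 1.77, so pH = 14.00 − pOH = 12.23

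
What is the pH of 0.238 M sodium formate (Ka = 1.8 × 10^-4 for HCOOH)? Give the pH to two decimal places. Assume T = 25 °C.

pH = 8.56

HCOO- is the conjugate base of the weak acid HCOOH.
Kb = Kw/Ka = 1.0×10^-14 / 1.8 × 10^-4 = 5.56 × 10^-11
From the ICE table, Kb = [OH-]²/(0.238 − [OH-]) = 5.56 × 10^-11.
Neglecting [OH-] in the denominator: [OH-] = √(5.56 × 10^-11 × 0.238) = 3.64 × 10^-6 M
pOH = −log(3.64 × 10^-6) = 5.44; pH = 14.00 − 5.44 = 8.56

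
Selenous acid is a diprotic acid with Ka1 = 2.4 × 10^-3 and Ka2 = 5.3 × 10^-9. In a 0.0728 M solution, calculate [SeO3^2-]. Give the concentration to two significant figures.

5.3 × 10^-9 M

First ionization gives [H+] ≈ [HSeO3-] = 1.21 × 10^-2 M.
Second step: Ka2 = [H+][SeO3^2-]/[HSeO3-] ≈ [SeO3^2-] (since [H+] ≈ [HSeO3-]).
So [SeO3^2-] ≈ Ka2.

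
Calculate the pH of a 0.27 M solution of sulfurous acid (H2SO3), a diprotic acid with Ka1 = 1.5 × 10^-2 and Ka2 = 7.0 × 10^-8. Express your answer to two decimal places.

Since Ka1 ≫ Ka2, the first ionization dominates [H+].
Ka1 = x²/(0.27 − x) = 1.5 × 10^-2
Solving the quadratic: x = (−Ka1 + √(Ka1² + 4·Ka1·C₀))/2 = 5.66 × 10^-2 M
pH = −log(5.66 × 10^-2) = 1.25

pH = 1.25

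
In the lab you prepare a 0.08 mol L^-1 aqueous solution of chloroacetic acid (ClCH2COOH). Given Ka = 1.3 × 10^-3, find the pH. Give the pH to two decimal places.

ClCH2COOH ⇌ ClCH2COO- + H+
Ka = x²/(0.08 − x) = 1.3 × 10^-3
Here C₀/Ka ≈ 61.5, so the small-x approximation fails. Use the quadratic:
x = (−Ka + √(Ka² + 4·Ka·C₀))/2 = 9.57 × 10^-3 M
pH = −log[H+] = −log(9.57 × 10^-3) = 2.02

pH = 2.02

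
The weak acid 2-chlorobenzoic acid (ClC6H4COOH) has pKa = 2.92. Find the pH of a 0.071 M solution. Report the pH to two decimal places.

pH = 2.06

ClC6H4COOH ⇌ ClC6H4COO- + H+
Ka = 10^(−2.92) = 1.20 × 10^-3
Ka = [H+]²/(0.071 − [H+]) = 1.20 × 10^-3
The 5% rule fails; solving [H+]² + Ka·[H+] − Ka·C₀ = 0 exactly:
[H+] = [−0.0012 + √(0.0012² + 0.000341)]/2 = 8.65 × 10^-3 M
pH = −log(8.65 × 10^-3) = 2.06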